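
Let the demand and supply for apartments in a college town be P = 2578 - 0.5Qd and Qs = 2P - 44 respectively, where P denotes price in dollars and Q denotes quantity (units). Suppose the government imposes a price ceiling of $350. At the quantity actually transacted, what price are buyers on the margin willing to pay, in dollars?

2250

Rearranging demand gives Qd = 5156 - 2P. Setting quantity demanded equal to quantity supplied, 5156 - 2P = 2P - 44, gives P* = 1300 and Q* = 2556.
The ceiling of 350 is below the equilibrium price 1300, so it binds.
At P = 350: Qd = 5156 - 2·350 = 4456 and Qs = 2·350 - 44 = 656.
Only 656 units reach the market. On the demand curve, the marginal buyer's willingness to pay at Q = 656 is (5156 - 656)/2 = 2250.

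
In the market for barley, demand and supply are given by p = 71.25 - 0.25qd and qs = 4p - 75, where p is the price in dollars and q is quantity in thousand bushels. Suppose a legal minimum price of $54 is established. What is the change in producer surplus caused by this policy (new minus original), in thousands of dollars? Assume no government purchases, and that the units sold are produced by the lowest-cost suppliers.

459

Rearranging demand gives qd = 285 - 4p. Equilibrium: 285 - 4p = 4p - 75, so 360 = 8p and p* = 45, q* = 105.
Since 54 > 45, the floor is binding.
At p = 54: qd = 285 - 4·54 = 69 and qs = 4·54 - 75 = 141.
Producer surplus without the control is ½ · (45 - 18.75) · 105 = 1378.125.
With the floor, 69 units are sold at 54. The supply price at q = 69 is 36, so PS = ½ · [(54 - 18.75) + (54 - 36)] · 69 = 1837.125.
Change in producer surplus = 1837.125 - 1378.125 = 459.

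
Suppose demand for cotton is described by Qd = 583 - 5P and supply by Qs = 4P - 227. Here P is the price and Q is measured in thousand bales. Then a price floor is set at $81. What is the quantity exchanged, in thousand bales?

133

Without the control the market clears where 583 - 5P = 4P - 227, i.e. P* = 90 and Q* = 133.
The floor of 81 is below the equilibrium price 90, so it is not binding; the market clears at P* = 90, Q* = 133.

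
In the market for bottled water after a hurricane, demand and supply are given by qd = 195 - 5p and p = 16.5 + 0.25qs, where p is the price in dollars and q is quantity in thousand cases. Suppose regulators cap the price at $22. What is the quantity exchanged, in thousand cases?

Rearranging supply gives qs = 4p - 66. In a free market, 195 - 5p = 4p - 66 gives the equilibrium p* = 29, q* = 50.
The ceiling of 22 is below the equilibrium price 29, so it binds.
At p = 22: qd = 195 - 5·22 = 85 and qs = 4·22 - 66 = 22.
The quantity actually transacted is the short side, supply: 22.

22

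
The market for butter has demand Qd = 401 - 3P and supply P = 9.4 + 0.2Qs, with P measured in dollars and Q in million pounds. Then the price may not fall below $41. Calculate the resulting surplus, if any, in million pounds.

0

Rearranging supply gives Qs = 5P - 47. In a free market, 401 - 3P = 5P - 47 gives the equilibrium P* = 56, Q* = 233.
Since 41 is below P* = 56, the floor does not bind and the free-market outcome prevails.
Since the control does not bind, there is no surplus.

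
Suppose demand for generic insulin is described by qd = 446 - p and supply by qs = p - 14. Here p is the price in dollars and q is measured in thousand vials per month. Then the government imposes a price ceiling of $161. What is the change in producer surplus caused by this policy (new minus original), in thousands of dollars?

-12523.5

In a free market, 446 - p = p - 14 gives the equilibrium p* = 230, q* = 216.
Because the ceiling (161) lies below the market-clearing price, it is binding.
At p = 161: qd = 446 - 161 = 285 and qs = 161 - 14 = 147.
Producer surplus without the control is ½ · (230 - 14) · 216 = 23328.
With the ceiling, producers sell 147 units at 161, so PS = ½ · (161 - 14) · 147 = 10804.5.
Change in producer surplus = 10804.5 - 23328 = -12523.5.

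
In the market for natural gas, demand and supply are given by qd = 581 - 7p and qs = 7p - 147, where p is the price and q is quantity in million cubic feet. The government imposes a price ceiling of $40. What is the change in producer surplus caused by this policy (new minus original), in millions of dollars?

Without the control the market clears where 581 - 7p = 7p - 147, i.e. p* = 52 and q* = 217.
Since 40 < 52, the ceiling is binding.
At p = 40: qd = 581 - 7·40 = 301 and qs = 7·40 - 147 = 133.
Producer surplus without the control is ½ · (52 - 21) · 217 = 3363.5.
With the ceiling, producers sell 133 units at 40, so PS = ½ · (40 - 21) · 133 = 1263.5.
Change in producer surplus = 1263.5 - 3363.5 = -2100.

-2100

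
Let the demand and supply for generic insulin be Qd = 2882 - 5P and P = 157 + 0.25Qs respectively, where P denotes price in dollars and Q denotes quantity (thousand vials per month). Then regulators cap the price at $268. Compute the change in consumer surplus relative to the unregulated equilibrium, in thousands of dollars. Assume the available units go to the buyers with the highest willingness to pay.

30353.6

Rearranging supply gives Qs = 4P - 628. Without the control the market clears where 2882 - 5P = 4P - 628, i.e. P* = 390 and Q* = 932.
The ceiling of 268 is below the equilibrium price 390, so it binds.
At P = 268: Qd = 2882 - 5·268 = 1542 and Qs = 4·268 - 628 = 444.
Consumer surplus without the control is ½ · (576.4 - 390) · 932 = 86862.4.
With the ceiling, 444 units are sold at 268 (assume they go to the highest-value buyers). The demand price at Q = 444 is 487.6, so CS = ½ · [(576.4 - 268) + (487.6 - 268)] · 444 = 117216.
Change in consumer surplus = 117216 - 86862.4 = 30353.6.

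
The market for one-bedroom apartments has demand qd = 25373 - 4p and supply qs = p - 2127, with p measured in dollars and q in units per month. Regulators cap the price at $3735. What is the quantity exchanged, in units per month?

Setting quantity demanded equal to quantity supplied, 25373 - 4p = p - 2127, gives p* = 5500 and q* = 3373.
Since 3735 < 5500, the ceiling is binding.
At p = 3735: qd = 25373 - 4·3735 = 10433 and qs = 3735 - 2127 = 1608.
The quantity actually transacted is the short side, supply: 1608.

1608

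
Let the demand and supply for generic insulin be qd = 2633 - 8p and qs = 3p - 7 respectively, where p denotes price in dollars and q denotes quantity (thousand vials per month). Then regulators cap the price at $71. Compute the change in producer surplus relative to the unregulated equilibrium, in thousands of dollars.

-77655.5

Equilibrium: 2633 - 8p = 3p - 7, so 2640 = 11p and p* = 240, q* = 713.
Because the ceiling (71) lies below the market-clearing price, it is binding.
At p = 71: qd = 2633 - 8·71 = 2065 and qs = 3·71 - 7 = 206.
Producer surplus without the control is ½ · (240 - 7/3) · 713 = 508369/6.
With the ceiling, producers sell 206 units at 71, so PS = ½ · (71 - 7/3) · 206 = 21218/3.
Change in producer surplus = 21218/3 - 508369/6 = -77655.5.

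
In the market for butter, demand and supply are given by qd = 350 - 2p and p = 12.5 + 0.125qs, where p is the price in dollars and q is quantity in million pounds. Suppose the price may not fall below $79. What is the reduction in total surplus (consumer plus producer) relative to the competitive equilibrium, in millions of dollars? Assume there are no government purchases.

1445

Rearranging supply gives qs = 8p - 100. Equilibrium: 350 - 2p = 8p - 100, so 450 = 10p and p* = 45, q* = 260.
Because the floor (79) lies above the market-clearing price, it is binding.
At p = 79: qd = 350 - 2·79 = 192 and qs = 8·79 - 100 = 532.
Quantity traded falls to 192. At q = 192 the demand price is (350 - 192)/2 = 79 and the supply price is (100 + 192)/8 = 36.5.
Deadweight loss = ½ · (79 - 36.5) · (260 - 192) = ½ · 42.5 · 68 = 1445.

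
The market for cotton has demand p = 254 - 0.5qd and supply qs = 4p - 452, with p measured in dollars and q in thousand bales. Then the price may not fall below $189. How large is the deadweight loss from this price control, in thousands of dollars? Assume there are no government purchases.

1261.5

Rearranging demand gives qd = 508 - 2p. Without the control the market clears where 508 - 2p = 4p - 452, i.e. p* = 160 and q* = 188.
The floor of 189 is above the equilibrium price 160, so it binds.
At p = 189: qd = 508 - 2·189 = 130 and qs = 4·189 - 452 = 304.
Quantity traded falls to 130. At q = 130 the demand price is (508 - 130)/2 = 189 and the supply price is (452 + 130)/4 = 145.5.
Deadweight loss = ½ · (189 - 145.5) · (188 - 130) = ½ · 43.5 · 58 = 1261.5.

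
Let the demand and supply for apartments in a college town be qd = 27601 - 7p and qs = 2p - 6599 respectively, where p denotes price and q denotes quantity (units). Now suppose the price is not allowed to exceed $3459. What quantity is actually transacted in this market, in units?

In a free market, 27601 - 7p = 2p - 6599 gives the equilibrium p* = 3800, q* = 1001.
Since 3459 < 3800, the ceiling is binding.
At p = 3459: qd = 27601 - 7·3459 = 3388 and qs = 2·3459 - 6599 = 319.
The quantity actually transacted is the short side, supply: 319.

319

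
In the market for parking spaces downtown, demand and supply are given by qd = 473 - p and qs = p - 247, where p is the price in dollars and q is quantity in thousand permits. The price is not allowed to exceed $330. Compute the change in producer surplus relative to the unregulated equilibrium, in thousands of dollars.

-2940

Setting quantity demanded equal to quantity supplied, 473 - p = p - 247, gives p* = 360 and q* = 113.
Because the ceiling (330) lies below the market-clearing price, it is binding.
At p = 330: qd = 473 - 330 = 143 and qs = 330 - 247 = 83.
Producer surplus without the control is ½ · (360 - 247) · 113 = 6384.5.
With the ceiling, producers sell 83 units at 330, so PS = ½ · (330 - 247) · 83 = 3444.5.
Change in producer surplus = 3444.5 - 6384.5 = -2940.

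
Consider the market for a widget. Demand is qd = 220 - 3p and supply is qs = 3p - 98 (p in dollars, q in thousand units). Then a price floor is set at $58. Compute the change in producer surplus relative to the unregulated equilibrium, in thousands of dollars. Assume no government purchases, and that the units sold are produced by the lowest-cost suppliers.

192.5

Without the control the market clears where 220 - 3p = 3p - 98, i.e. p* = 53 and q* = 61.
Because the floor (58) lies above the market-clearing price, it is binding.
At p = 58: qd = 220 - 3·58 = 46 and qs = 3·58 - 98 = 76.
Producer surplus without the control is ½ · (53 - 98/3) · 61 = 3721/6.
With the floor, 46 units are sold at 58. The supply price at q = 46 is 48, so PS = ½ · [(58 - 98/3) + (58 - 48)] · 46 = 2438/3.
Change in producer surplus = 2438/3 - 3721/6 = 192.5.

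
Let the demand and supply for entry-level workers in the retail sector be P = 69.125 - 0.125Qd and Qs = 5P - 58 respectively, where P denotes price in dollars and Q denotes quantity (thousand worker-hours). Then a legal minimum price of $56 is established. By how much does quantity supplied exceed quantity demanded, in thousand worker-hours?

Rearranging demand gives Qd = 553 - 8P. Equilibrium: 553 - 8P = 5P - 58, so 611 = 13P and P* = 47, Q* = 177.
Since 56 > 47, the floor is binding.
At P = 56: Qd = 553 - 8·56 = 105 and Qs = 5·56 - 58 = 222.
Surplus = Qs - Qd = 222 - 105 = 117.

117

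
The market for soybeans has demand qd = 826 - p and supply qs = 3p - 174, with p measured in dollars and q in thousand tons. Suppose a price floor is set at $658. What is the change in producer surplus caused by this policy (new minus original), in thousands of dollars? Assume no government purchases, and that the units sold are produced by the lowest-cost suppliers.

Setting quantity demanded equal to quantity supplied, 826 - p = 3p - 174, gives p* = 250 and q* = 576.
Because the floor (658) lies above the market-clearing price, it is binding.
At p = 658: qd = 826 - 658 = 168 and qs = 3·658 - 174 = 1800.
Producer surplus without the control is ½ · (250 - 58) · 576 = 55296.
With the floor, 168 units are sold at 658. The supply price at q = 168 is 114, so PS = ½ · [(658 - 58) + (658 - 114)] · 168 = 96096.
Change in producer surplus = 96096 - 55296 = 40800.

40800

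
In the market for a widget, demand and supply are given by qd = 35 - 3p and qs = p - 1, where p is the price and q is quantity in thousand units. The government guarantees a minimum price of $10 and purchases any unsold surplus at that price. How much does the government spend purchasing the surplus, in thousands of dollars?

In a free market, 35 - 3p = p - 1 gives the equilibrium p* = 9, q* = 8.
The floor of 10 is above the equilibrium price 9, so it binds.
At p = 10: qd = 35 - 3·10 = 5 and qs = 10 - 1 = 9.
Surplus = qs - qd = 4.
Government expenditure = surplus × support price = 4 × 10 = 40.

40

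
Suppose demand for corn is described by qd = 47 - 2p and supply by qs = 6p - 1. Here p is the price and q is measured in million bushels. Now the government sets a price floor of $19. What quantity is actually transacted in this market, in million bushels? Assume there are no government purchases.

9

Without the control the market clears where 47 - 2p = 6p - 1, i.e. p* = 6 and q* = 35.
The floor of 19 is above the equilibrium price 6, so it binds.
At p = 19: qd = 47 - 2·19 = 9 and qs = 6·19 - 1 = 113.
The quantity actually transacted is the short side, demand: 9.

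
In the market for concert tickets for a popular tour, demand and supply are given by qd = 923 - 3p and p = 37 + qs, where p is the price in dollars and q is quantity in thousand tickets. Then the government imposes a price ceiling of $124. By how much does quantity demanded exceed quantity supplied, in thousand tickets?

464

Rearranging supply gives qs = p - 37. Equilibrium: 923 - 3p = p - 37, so 960 = 4p and p* = 240, q* = 203.
Because the ceiling (124) lies below the market-clearing price, it is binding.
At p = 124: qd = 923 - 3·124 = 551 and qs = 124 - 37 = 87.
Shortage = qd - qs = 551 - 87 = 464.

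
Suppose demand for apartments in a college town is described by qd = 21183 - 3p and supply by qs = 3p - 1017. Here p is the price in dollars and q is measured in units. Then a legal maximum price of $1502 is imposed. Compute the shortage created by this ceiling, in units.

13188

Equilibrium: 21183 - 3p = 3p - 1017, so 22200 = 6p and p* = 3700, q* = 10083.
The ceiling of 1502 is below the equilibrium price 3700, so it binds.
At p = 1502: qd = 21183 - 3·1502 = 16677 and qs = 3·1502 - 1017 = 3489.
Shortage = qd - qs = 16677 - 3489 = 13188.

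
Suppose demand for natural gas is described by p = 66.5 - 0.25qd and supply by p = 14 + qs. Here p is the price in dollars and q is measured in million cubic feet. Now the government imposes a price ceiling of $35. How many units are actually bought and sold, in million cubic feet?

21

Rearranging demand gives qd = 266 - 4p; rearranging supply gives qs = p - 14. In a free market, 266 - 4p = p - 14 gives the equilibrium p* = 56, q* = 42.
Because the ceiling (35) lies below the market-clearing price, it is binding.
At p = 35: qd = 266 - 4·35 = 126 and qs = 35 - 14 = 21.
The quantity actually transacted is the short side, supply: 21.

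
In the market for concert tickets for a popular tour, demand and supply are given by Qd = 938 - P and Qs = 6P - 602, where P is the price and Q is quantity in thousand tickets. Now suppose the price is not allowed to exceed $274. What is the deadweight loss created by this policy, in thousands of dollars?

0

Setting quantity demanded equal to quantity supplied, 938 - P = 6P - 602, gives P* = 220 and Q* = 718.
Since 274 is above P* = 220, the ceiling does not bind and the free-market outcome prevails.
Since the control does not bind, no trades are prevented and deadweight loss is zero.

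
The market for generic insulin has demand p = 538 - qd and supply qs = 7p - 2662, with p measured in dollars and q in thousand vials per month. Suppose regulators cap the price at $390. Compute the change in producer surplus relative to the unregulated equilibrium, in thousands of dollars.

-1030

Rearranging demand gives qd = 538 - p. Setting quantity demanded equal to quantity supplied, 538 - p = 7p - 2662, gives p* = 400 and q* = 138.
The ceiling of 390 is below the equilibrium price 400, so it binds.
At p = 390: qd = 538 - 390 = 148 and qs = 7·390 - 2662 = 68.
Producer surplus without the control is ½ · (400 - 2662/7) · 138 = 9522/7.
With the ceiling, producers sell 68 units at 390, so PS = ½ · (390 - 2662/7) · 68 = 2312/7.
Change in producer surplus = 2312/7 - 9522/7 = -1030.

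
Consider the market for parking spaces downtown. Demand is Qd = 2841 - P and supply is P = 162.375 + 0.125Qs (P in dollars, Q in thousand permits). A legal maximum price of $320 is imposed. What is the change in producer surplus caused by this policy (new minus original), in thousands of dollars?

Rearranging supply gives Qs = 8P - 1299. Setting quantity demanded equal to quantity supplied, 2841 - P = 8P - 1299, gives P* = 460 and Q* = 2381.
The ceiling of 320 is below the equilibrium price 460, so it binds.
At P = 320: Qd = 2841 - 320 = 2521 and Qs = 8·320 - 1299 = 1261.
Producer surplus without the control is ½ · (460 - 162.375) · 2381 = 354322.5625.
With the ceiling, producers sell 1261 units at 320, so PS = ½ · (320 - 162.375) · 1261 = 99382.5625.
Change in producer surplus = 99382.5625 - 354322.5625 = -254940.

-254940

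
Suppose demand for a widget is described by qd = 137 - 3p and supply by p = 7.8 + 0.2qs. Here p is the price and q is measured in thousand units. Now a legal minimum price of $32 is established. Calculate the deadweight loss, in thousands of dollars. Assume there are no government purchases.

Rearranging supply gives qs = 5p - 39. Setting quantity demanded equal to quantity supplied, 137 - 3p = 5p - 39, gives p* = 22 and q* = 71.
The floor of 32 is above the equilibrium price 22, so it binds.
At p = 32: qd = 137 - 3·32 = 41 and qs = 5·32 - 39 = 121.
Quantity traded falls to 41. At q = 41 the demand price is (137 - 41)/3 = 32 and the supply price is (39 + 41)/5 = 16.
Deadweight loss = ½ · (32 - 16) · (71 - 41) = ½ · 16 · 30 = 240.

240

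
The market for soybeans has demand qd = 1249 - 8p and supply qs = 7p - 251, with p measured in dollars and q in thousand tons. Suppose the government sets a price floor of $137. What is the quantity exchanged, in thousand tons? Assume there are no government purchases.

153

Equilibrium: 1249 - 8p = 7p - 251, so 1500 = 15p and p* = 100, q* = 449.
Since 137 > 100, the floor is binding.
At p = 137: qd = 1249 - 8·137 = 153 and qs = 7·137 - 251 = 708.
The quantity actually transacted is the short side, demand: 153.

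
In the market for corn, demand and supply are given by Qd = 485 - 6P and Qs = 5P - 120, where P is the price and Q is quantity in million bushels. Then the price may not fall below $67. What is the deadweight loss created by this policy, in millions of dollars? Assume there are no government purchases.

Without the control the market clears where 485 - 6P = 5P - 120, i.e. P* = 55 and Q* = 155.
Because the floor (67) lies above the market-clearing price, it is binding.
At P = 67: Qd = 485 - 6·67 = 83 and Qs = 5·67 - 120 = 215.
Quantity traded falls to 83. At Q = 83 the demand price is (485 - 83)/6 = 67 and the supply price is (120 + 83)/5 = 40.6.
Deadweight loss = ½ · (67 - 40.6) · (155 - 83) = ½ · 26.4 · 72 = 950.4.

950.4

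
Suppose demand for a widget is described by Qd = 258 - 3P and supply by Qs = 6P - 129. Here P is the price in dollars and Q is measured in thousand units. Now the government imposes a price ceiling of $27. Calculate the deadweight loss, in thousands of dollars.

In a free market, 258 - 3P = 6P - 129 gives the equilibrium P* = 43, Q* = 129.
Because the ceiling (27) lies below the market-clearing price, it is binding.
At P = 27: Qd = 258 - 3·27 = 177 and Qs = 6·27 - 129 = 33.
Quantity traded falls to 33. At Q = 33 the demand price is (258 - 33)/3 = 75 and the supply price is (129 + 33)/6 = 27.
Deadweight loss = ½ · (75 - 27) · (129 - 33) = ½ · 48 · 96 = 2304.

2304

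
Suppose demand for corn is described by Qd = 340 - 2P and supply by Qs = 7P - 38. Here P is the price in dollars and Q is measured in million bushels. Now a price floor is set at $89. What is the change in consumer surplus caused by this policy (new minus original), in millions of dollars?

-9823

Without the control the market clears where 340 - 2P = 7P - 38, i.e. P* = 42 and Q* = 256.
The floor of 89 is above the equilibrium price 42, so it binds.
At P = 89: Qd = 340 - 2·89 = 162 and Qs = 7·89 - 38 = 585.
Consumer surplus without the control is ½ · (170 - 42) · 256 = 16384.
With the floor, consumers buy 162 units at 89, so CS = ½ · (170 - 89) · 162 = 6561.
Change in consumer surplus = 6561 - 16384 = -9823.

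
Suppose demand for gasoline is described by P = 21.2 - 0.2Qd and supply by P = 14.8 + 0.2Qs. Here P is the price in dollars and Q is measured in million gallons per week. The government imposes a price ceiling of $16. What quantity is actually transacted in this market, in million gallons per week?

Rearranging demand gives Qd = 106 - 5P; rearranging supply gives Qs = 5P - 74. In a free market, 106 - 5P = 5P - 74 gives the equilibrium P* = 18, Q* = 16.
The ceiling of 16 is below the equilibrium price 18, so it binds.
At P = 16: Qd = 106 - 5·16 = 26 and Qs = 5·16 - 74 = 6.
The quantity actually transacted is the short side, supply: 6.

6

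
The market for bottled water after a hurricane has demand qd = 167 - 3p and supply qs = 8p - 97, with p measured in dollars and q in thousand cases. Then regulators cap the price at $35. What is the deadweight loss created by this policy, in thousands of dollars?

0

Setting quantity demanded equal to quantity supplied, 167 - 3p = 8p - 97, gives p* = 24 and q* = 95.
The ceiling of 35 is above the equilibrium price 24, so it is not binding; the market clears at p* = 24, q* = 95.
Since the control does not bind, no trades are prevented and deadweight loss is zero.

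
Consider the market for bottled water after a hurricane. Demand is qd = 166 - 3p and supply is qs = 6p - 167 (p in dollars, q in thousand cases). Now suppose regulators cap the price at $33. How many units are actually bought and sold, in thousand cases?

In a free market, 166 - 3p = 6p - 167 gives the equilibrium p* = 37, q* = 55.
Since 33 < 37, the ceiling is binding.
At p = 33: qd = 166 - 3·33 = 67 and qs = 6·33 - 167 = 31.
The quantity actually transacted is the short side, supply: 31.

31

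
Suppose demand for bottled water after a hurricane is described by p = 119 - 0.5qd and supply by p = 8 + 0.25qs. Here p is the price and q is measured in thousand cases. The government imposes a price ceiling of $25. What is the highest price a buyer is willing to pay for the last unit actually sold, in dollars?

85

Rearranging demand gives qd = 238 - 2p; rearranging supply gives qs = 4p - 32. In a free market, 238 - 2p = 4p - 32 gives the equilibrium p* = 45, q* = 148.
The ceiling of 25 is below the equilibrium price 45, so it binds.
At p = 25: qd = 238 - 2·25 = 188 and qs = 4·25 - 32 = 68.
Only 68 units reach the market. On the demand curve, the marginal buyer's willingness to pay at q = 68 is (238 - 68)/2 = 85.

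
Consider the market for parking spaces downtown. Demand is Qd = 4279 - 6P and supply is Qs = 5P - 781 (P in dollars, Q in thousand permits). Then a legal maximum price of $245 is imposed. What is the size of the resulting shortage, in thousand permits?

2365

In a free market, 4279 - 6P = 5P - 781 gives the equilibrium P* = 460, Q* = 1519.
Because the ceiling (245) lies below the market-clearing price, it is binding.
At P = 245: Qd = 4279 - 6·245 = 2809 and Qs = 5·245 - 781 = 444.
Shortage = Qd - Qs = 2809 - 444 = 2365.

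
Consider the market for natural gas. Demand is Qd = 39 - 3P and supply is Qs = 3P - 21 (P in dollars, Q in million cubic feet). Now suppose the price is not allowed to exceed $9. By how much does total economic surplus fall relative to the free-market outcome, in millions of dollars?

Equilibrium: 39 - 3P = 3P - 21, so 60 = 6P and P* = 10, Q* = 9.
Because the ceiling (9) lies below the market-clearing price, it is binding.
At P = 9: Qd = 39 - 3·9 = 12 and Qs = 3·9 - 21 = 6.
Quantity traded falls to 6. At Q = 6 the demand price is (39 - 6)/3 = 11 and the supply price is (21 + 6)/3 = 9.
Deadweight loss = ½ · (11 - 9) · (9 - 6) = ½ · 2 · 3 = 3.

3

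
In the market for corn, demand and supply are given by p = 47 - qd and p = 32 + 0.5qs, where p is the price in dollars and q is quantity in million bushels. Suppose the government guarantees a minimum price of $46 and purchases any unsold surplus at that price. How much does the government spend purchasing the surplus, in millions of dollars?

1242

Rearranging demand gives qd = 47 - p; rearranging supply gives qs = 2p - 64. Setting quantity demanded equal to quantity supplied, 47 - p = 2p - 64, gives p* = 37 and q* = 10.
Because the floor (46) lies above the market-clearing price, it is binding.
At p = 46: qd = 47 - 46 = 1 and qs = 2·46 - 64 = 28.
Surplus = qs - qd = 27.
Government expenditure = surplus × support price = 27 × 46 = 1242.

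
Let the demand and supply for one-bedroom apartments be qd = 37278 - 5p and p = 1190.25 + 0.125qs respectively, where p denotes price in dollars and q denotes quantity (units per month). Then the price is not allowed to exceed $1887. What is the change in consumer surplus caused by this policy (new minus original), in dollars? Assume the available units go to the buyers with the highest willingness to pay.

Rearranging supply gives qs = 8p - 9522. Without the control the market clears where 37278 - 5p = 8p - 9522, i.e. p* = 3600 and q* = 19278.
Since 1887 < 3600, the ceiling is binding.
At p = 1887: qd = 37278 - 5·1887 = 27843 and qs = 8·1887 - 9522 = 5574.
Consumer surplus without the control is ½ · (7455.6 - 3600) · 19278 = 37164128.4.
With the ceiling, 5574 units are sold at 1887 (assume they go to the highest-value buyers). The demand price at q = 5574 is 6340.8, so CS = ½ · [(7455.6 - 1887) + (6340.8 - 1887)] · 5574 = 27932428.8.
Change in consumer surplus = 27932428.8 - 37164128.4 = -9231699.6.

-9231699.6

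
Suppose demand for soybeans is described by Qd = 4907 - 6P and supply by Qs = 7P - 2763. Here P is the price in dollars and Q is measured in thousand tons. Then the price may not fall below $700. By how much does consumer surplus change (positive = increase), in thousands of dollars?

-114070

Setting quantity demanded equal to quantity supplied, 4907 - 6P = 7P - 2763, gives P* = 590 and Q* = 1367.
Because the floor (700) lies above the market-clearing price, it is binding.
At P = 700: Qd = 4907 - 6·700 = 707 and Qs = 7·700 - 2763 = 2137.
Consumer surplus without the control is ½ · (4907/6 - 590) · 1367 = 1868689/12.
With the floor, consumers buy 707 units at 700, so CS = ½ · (4907/6 - 700) · 707 = 499849/12.
Change in consumer surplus = 499849/12 - 1868689/12 = -114070.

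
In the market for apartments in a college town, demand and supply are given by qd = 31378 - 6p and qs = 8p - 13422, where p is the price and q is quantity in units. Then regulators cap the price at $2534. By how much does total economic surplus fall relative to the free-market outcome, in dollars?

Without the control the market clears where 31378 - 6p = 8p - 13422, i.e. p* = 3200 and q* = 12178.
The ceiling of 2534 is below the equilibrium price 3200, so it binds.
At p = 2534: qd = 31378 - 6·2534 = 16174 and qs = 8·2534 - 13422 = 6850.
Quantity traded falls to 6850. At q = 6850 the demand price is (31378 - 6850)/6 = 4088 and the supply price is (13422 + 6850)/8 = 2534.
Deadweight loss = ½ · (4088 - 2534) · (12178 - 6850) = ½ · 1554 · 5328 = 4139856.

4139856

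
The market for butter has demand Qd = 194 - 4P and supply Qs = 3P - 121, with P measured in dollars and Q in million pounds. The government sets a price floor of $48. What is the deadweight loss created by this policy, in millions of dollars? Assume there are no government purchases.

Equilibrium: 194 - 4P = 3P - 121, so 315 = 7P and P* = 45, Q* = 14.
Because the floor (48) lies above the market-clearing price, it is binding.
At P = 48: Qd = 194 - 4·48 = 2 and Qs = 3·48 - 121 = 23.
Quantity traded falls to 2. At Q = 2 the demand price is (194 - 2)/4 = 48 and the supply price is (121 + 2)/3 = 41.
Deadweight loss = ½ · (48 - 41) · (14 - 2) = ½ · 7 · 12 = 42.

42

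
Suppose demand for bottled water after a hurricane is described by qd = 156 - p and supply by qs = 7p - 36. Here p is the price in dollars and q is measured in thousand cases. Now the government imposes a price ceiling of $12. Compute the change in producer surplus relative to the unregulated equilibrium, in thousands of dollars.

-1080

Equilibrium: 156 - p = 7p - 36, so 192 = 8p and p* = 24, q* = 132.
Because the ceiling (12) lies below the market-clearing price, it is binding.
At p = 12: qd = 156 - 12 = 144 and qs = 7·12 - 36 = 48.
Producer surplus without the control is ½ · (24 - 36/7) · 132 = 8712/7.
With the ceiling, producers sell 48 units at 12, so PS = ½ · (12 - 36/7) · 48 = 1152/7.
Change in producer surplus = 1152/7 - 8712/7 = -1080.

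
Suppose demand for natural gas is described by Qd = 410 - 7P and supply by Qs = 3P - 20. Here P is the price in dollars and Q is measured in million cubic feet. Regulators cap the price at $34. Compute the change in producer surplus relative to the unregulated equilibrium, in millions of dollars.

Without the control the market clears where 410 - 7P = 3P - 20, i.e. P* = 43 and Q* = 109.
Since 34 < 43, the ceiling is binding.
At P = 34: Qd = 410 - 7·34 = 172 and Qs = 3·34 - 20 = 82.
Producer surplus without the control is ½ · (43 - 20/3) · 109 = 11881/6.
With the ceiling, producers sell 82 units at 34, so PS = ½ · (34 - 20/3) · 82 = 3362/3.
Change in producer surplus = 3362/3 - 11881/6 = -859.5.

-859.5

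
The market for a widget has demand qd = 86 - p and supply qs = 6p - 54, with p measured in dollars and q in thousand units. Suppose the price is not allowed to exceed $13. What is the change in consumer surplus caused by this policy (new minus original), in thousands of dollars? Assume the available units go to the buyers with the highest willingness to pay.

-714

Equilibrium: 86 - p = 6p - 54, so 140 = 7p and p* = 20, q* = 66.
Because the ceiling (13) lies below the market-clearing price, it is binding.
At p = 13: qd = 86 - 13 = 73 and qs = 6·13 - 54 = 24.
Consumer surplus without the control is ½ · (86 - 20) · 66 = 2178.
With the ceiling, 24 units are sold at 13 (assume they go to the highest-value buyers). The demand price at q = 24 is 62, so CS = ½ · [(86 - 13) + (62 - 13)] · 24 = 1464.
Change in consumer surplus = 1464 - 2178 = -714.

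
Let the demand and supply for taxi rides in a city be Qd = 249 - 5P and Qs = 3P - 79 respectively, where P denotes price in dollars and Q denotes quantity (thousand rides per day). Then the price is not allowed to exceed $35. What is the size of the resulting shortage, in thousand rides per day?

Without the control the market clears where 249 - 5P = 3P - 79, i.e. P* = 41 and Q* = 44.
Because the ceiling (35) lies below the market-clearing price, it is binding.
At P = 35: Qd = 249 - 5·35 = 74 and Qs = 3·35 - 79 = 26.
Shortage = Qd - Qs = 74 - 26 = 48.

48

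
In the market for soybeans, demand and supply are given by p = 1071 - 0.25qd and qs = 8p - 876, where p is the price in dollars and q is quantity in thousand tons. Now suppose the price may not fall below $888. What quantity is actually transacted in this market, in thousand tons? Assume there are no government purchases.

Rearranging demand gives qd = 4284 - 4p. Equilibrium: 4284 - 4p = 8p - 876, so 5160 = 12p and p* = 430, q* = 2564.
Since 888 > 430, the floor is binding.
At p = 888: qd = 4284 - 4·888 = 732 and qs = 8·888 - 876 = 6228.
The quantity actually transacted is the short side, demand: 732.

732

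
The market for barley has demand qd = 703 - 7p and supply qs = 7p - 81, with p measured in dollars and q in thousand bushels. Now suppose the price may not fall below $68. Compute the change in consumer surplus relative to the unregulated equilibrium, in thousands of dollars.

Setting quantity demanded equal to quantity supplied, 703 - 7p = 7p - 81, gives p* = 56 and q* = 311.
The floor of 68 is above the equilibrium price 56, so it binds.
At p = 68: qd = 703 - 7·68 = 227 and qs = 7·68 - 81 = 395.
Consumer surplus without the control is ½ · (703/7 - 56) · 311 = 96721/14.
With the floor, consumers buy 227 units at 68, so CS = ½ · (703/7 - 68) · 227 = 51529/14.
Change in consumer surplus = 51529/14 - 96721/14 = -3228.

-3228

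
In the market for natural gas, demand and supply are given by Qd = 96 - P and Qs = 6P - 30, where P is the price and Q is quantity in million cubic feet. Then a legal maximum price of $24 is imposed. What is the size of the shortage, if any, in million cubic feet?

Setting quantity demanded equal to quantity supplied, 96 - P = 6P - 30, gives P* = 18 and Q* = 78.
Since 24 is above P* = 18, the ceiling does not bind and the free-market outcome prevails.
Since the control does not bind, there is no shortage.

0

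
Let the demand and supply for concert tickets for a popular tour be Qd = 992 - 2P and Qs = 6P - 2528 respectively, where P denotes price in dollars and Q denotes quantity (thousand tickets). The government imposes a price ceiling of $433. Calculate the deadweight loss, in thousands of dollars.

588

In a free market, 992 - 2P = 6P - 2528 gives the equilibrium P* = 440, Q* = 112.
Because the ceiling (433) lies below the market-clearing price, it is binding.
At P = 433: Qd = 992 - 2·433 = 126 and Qs = 6·433 - 2528 = 70.
Quantity traded falls to 70. At Q = 70 the demand price is (992 - 70)/2 = 461 and the supply price is (2528 + 70)/6 = 433.
Deadweight loss = ½ · (461 - 433) · (112 - 70) = ½ · 28 · 42 = 588.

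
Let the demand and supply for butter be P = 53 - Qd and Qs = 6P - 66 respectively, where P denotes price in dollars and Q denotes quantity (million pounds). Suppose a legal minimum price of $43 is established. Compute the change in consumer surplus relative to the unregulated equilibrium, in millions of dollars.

Rearranging demand gives Qd = 53 - P. In a free market, 53 - P = 6P - 66 gives the equilibrium P* = 17, Q* = 36.
Because the floor (43) lies above the market-clearing price, it is binding.
At P = 43: Qd = 53 - 43 = 10 and Qs = 6·43 - 66 = 192.
Consumer surplus without the control is ½ · (53 - 17) · 36 = 648.
With the floor, consumers buy 10 units at 43, so CS = ½ · (53 - 43) · 10 = 50.
Change in consumer surplus = 50 - 648 = -598.

-598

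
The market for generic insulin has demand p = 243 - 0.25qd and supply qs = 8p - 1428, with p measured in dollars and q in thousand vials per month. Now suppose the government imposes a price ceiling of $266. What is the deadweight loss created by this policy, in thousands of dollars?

Rearranging demand gives qd = 972 - 4p. Setting quantity demanded equal to quantity supplied, 972 - 4p = 8p - 1428, gives p* = 200 and q* = 172.
Since 266 is above p* = 200, the ceiling does not bind and the free-market outcome prevails.
Since the control does not bind, no trades are prevented and deadweight loss is zero.

0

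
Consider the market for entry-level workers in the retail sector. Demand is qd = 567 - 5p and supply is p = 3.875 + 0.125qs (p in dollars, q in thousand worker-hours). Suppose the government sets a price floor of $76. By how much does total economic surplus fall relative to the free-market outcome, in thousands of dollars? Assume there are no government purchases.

3656.25

Rearranging supply gives qs = 8p - 31. Equilibrium: 567 - 5p = 8p - 31, so 598 = 13p and p* = 46, q* = 337.
Because the floor (76) lies above the market-clearing price, it is binding.
At p = 76: qd = 567 - 5·76 = 187 and qs = 8·76 - 31 = 577.
Quantity traded falls to 187. At q = 187 the demand price is (567 - 187)/5 = 76 and the supply price is (31 + 187)/8 = 27.25.
Deadweight loss = ½ · (76 - 27.25) · (337 - 187) = ½ · 48.75 · 150 = 3656.25.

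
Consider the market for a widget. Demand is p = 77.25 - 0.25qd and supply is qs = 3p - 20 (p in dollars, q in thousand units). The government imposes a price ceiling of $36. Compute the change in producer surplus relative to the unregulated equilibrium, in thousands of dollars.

-1149.5

Rearranging demand gives qd = 309 - 4p. Equilibrium: 309 - 4p = 3p - 20, so 329 = 7p and p* = 47, q* = 121.
Since 36 < 47, the ceiling is binding.
At p = 36: qd = 309 - 4·36 = 165 and qs = 3·36 - 20 = 88.
Producer surplus without the control is ½ · (47 - 20/3) · 121 = 14641/6.
With the ceiling, producers sell 88 units at 36, so PS = ½ · (36 - 20/3) · 88 = 3872/3.
Change in producer surplus = 3872/3 - 14641/6 = -1149.5.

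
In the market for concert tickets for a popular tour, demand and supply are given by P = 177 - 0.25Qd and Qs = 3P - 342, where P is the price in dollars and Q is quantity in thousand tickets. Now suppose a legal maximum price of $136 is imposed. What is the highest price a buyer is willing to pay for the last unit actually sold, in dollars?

Rearranging demand gives Qd = 708 - 4P. In a free market, 708 - 4P = 3P - 342 gives the equilibrium P* = 150, Q* = 108.
Since 136 < 150, the ceiling is binding.
At P = 136: Qd = 708 - 4·136 = 164 and Qs = 3·136 - 342 = 66.
Only 66 units reach the market. On the demand curve, the marginal buyer's willingness to pay at Q = 66 is (708 - 66)/4 = 160.5.

160.5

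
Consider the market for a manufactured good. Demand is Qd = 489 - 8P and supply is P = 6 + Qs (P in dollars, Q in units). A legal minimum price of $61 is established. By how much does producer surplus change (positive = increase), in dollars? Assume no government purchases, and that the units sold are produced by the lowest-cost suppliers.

-1146

Rearranging supply gives Qs = P - 6. Equilibrium: 489 - 8P = P - 6, so 495 = 9P and P* = 55, Q* = 49.
The floor of 61 is above the equilibrium price 55, so it binds.
At P = 61: Qd = 489 - 8·61 = 1 and Qs = 61 - 6 = 55.
Producer surplus without the control is ½ · (55 - 6) · 49 = 1200.5.
With the floor, 1 units are sold at 61. The supply price at Q = 1 is 7, so PS = ½ · [(61 - 6) + (61 - 7)] · 1 = 54.5.
Change in producer surplus = 54.5 - 1200.5 = -1146.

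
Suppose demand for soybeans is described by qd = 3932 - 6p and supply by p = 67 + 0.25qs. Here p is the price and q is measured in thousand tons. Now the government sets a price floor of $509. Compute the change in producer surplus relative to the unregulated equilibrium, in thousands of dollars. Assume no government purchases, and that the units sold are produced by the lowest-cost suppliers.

42497.5

Rearranging supply gives qs = 4p - 268. Setting quantity demanded equal to quantity supplied, 3932 - 6p = 4p - 268, gives p* = 420 and q* = 1412.
Since 509 > 420, the floor is binding.
At p = 509: qd = 3932 - 6·509 = 878 and qs = 4·509 - 268 = 1768.
Producer surplus without the control is ½ · (420 - 67) · 1412 = 249218.
With the floor, 878 units are sold at 509. The supply price at q = 878 is 286.5, so PS = ½ · [(509 - 67) + (509 - 286.5)] · 878 = 291715.5.
Change in producer surplus = 291715.5 - 249218 = 42497.5.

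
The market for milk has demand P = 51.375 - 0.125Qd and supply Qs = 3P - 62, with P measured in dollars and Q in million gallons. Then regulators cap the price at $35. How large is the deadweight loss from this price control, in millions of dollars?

Rearranging demand gives Qd = 411 - 8P. Setting quantity demanded equal to quantity supplied, 411 - 8P = 3P - 62, gives P* = 43 and Q* = 67.
The ceiling of 35 is below the equilibrium price 43, so it binds.
At P = 35: Qd = 411 - 8·35 = 131 and Qs = 3·35 - 62 = 43.
Quantity traded falls to 43. At Q = 43 the demand price is (411 - 43)/8 = 46 and the supply price is (62 + 43)/3 = 35.
Deadweight loss = ½ · (46 - 35) · (67 - 43) = ½ · 11 · 24 = 132.

132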